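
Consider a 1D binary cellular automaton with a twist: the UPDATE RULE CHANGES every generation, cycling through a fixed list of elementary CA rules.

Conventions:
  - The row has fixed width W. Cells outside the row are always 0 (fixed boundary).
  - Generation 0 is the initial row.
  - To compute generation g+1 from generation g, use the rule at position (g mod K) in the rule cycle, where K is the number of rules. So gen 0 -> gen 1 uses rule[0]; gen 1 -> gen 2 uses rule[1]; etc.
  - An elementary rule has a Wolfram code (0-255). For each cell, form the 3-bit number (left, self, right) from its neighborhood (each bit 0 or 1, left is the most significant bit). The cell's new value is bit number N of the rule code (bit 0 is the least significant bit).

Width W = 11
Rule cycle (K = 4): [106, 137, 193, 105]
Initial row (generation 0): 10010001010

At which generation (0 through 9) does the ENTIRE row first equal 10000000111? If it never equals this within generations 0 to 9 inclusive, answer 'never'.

Answer: never

Derivation:
Gen 0: 10010001010
Gen 1 (rule 106): 00100010100
Gen 2 (rule 137): 10001000001
Gen 3 (rule 193): 00100011100
Gen 4 (rule 105): 10001010101
Gen 5 (rule 106): 00010101010
Gen 6 (rule 137): 11000000000
Gen 7 (rule 193): 01011111111
Gen 8 (rule 105): 00110000001
Gen 9 (rule 106): 01110000010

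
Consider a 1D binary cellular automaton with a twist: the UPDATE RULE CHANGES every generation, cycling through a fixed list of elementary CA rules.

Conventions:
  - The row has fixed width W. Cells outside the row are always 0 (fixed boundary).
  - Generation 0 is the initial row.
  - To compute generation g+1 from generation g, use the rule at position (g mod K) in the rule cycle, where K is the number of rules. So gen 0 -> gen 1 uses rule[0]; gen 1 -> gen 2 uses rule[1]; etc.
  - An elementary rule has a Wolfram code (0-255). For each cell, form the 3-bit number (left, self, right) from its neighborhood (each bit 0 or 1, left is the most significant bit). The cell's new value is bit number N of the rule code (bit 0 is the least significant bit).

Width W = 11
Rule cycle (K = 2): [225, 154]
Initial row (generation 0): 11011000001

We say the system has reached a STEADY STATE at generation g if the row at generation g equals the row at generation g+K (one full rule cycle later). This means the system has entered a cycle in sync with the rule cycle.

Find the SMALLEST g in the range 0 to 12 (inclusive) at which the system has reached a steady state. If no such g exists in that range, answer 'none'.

Gen 0: 11011000001
Gen 1 (rule 225): 01101011100
Gen 2 (rule 154): 11000011010
Gen 3 (rule 225): 01011001100
Gen 4 (rule 154): 10010111010
Gen 5 (rule 225): 00001011100
Gen 6 (rule 154): 00010011010
Gen 7 (rule 225): 11000001100
Gen 8 (rule 154): 10100011010
Gen 9 (rule 225): 01001001100
Gen 10 (rule 154): 10110111010
Gen 11 (rule 225): 01011011100
Gen 12 (rule 154): 10010011010
Gen 13 (rule 225): 00000001100
Gen 14 (rule 154): 00000011010

Answer: none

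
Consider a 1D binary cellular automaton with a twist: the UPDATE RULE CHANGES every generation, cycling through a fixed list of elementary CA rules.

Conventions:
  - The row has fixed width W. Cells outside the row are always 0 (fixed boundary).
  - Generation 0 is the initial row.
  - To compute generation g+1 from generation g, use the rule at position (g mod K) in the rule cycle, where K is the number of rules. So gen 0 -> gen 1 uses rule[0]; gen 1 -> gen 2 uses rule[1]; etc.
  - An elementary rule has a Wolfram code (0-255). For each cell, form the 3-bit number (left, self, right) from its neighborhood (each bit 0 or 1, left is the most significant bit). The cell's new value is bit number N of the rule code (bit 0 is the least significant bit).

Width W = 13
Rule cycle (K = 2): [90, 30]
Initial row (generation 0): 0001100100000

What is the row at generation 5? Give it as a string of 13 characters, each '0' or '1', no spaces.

Gen 0: 0001100100000
Gen 1 (rule 90): 0011111010000
Gen 2 (rule 30): 0110000011000
Gen 3 (rule 90): 1111000111100
Gen 4 (rule 30): 1000101100010
Gen 5 (rule 90): 0101001110101

Answer: 0101001110101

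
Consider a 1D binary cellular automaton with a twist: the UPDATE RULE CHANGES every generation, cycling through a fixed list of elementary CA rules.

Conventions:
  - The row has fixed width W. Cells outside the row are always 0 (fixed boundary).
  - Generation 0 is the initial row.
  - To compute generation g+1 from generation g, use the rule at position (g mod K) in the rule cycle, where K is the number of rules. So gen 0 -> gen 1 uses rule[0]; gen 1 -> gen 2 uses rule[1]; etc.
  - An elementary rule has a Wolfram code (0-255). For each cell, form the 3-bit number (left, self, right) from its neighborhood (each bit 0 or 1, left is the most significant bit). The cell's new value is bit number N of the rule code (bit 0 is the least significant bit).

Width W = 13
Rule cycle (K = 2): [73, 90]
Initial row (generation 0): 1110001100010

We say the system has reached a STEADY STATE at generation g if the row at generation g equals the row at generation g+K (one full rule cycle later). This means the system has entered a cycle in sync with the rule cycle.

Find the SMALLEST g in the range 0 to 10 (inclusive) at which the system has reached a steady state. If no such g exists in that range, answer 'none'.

Answer: none

Derivation:
Gen 0: 1110001100010
Gen 1 (rule 73): 1010101101000
Gen 2 (rule 90): 0000001100100
Gen 3 (rule 73): 1111101100001
Gen 4 (rule 90): 1000101110010
Gen 5 (rule 73): 0010001010000
Gen 6 (rule 90): 0101010001000
Gen 7 (rule 73): 0000000100011
Gen 8 (rule 90): 0000001010111
Gen 9 (rule 73): 1111100000101
Gen 10 (rule 90): 1000110001000
Gen 11 (rule 73): 0010110100011
Gen 12 (rule 90): 0100110010111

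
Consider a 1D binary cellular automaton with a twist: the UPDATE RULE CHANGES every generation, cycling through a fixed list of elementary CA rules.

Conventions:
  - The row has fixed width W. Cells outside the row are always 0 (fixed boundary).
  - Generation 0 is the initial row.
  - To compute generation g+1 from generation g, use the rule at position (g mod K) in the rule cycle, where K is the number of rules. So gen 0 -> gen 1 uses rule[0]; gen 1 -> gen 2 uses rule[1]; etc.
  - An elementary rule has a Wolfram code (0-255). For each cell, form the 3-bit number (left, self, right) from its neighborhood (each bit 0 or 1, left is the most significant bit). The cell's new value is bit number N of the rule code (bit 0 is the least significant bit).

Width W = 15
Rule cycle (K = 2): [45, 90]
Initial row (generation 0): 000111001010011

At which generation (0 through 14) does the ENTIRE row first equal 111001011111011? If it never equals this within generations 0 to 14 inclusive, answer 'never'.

Answer: 13

Derivation:
Gen 0: 000111001010011
Gen 1 (rule 45): 110100001110010
Gen 2 (rule 90): 110010011011101
Gen 3 (rule 45): 100010010110011
Gen 4 (rule 90): 010101100111111
Gen 5 (rule 45): 011111000100000
Gen 6 (rule 90): 110001101010000
Gen 7 (rule 45): 100101011110111
Gen 8 (rule 90): 011000010010101
Gen 9 (rule 45): 010011010011111
Gen 10 (rule 90): 101111001110001
Gen 11 (rule 45): 111000001000101
Gen 12 (rule 90): 101100010101000
Gen 13 (rule 45): 111001011111011
Gen 14 (rule 90): 101110010001011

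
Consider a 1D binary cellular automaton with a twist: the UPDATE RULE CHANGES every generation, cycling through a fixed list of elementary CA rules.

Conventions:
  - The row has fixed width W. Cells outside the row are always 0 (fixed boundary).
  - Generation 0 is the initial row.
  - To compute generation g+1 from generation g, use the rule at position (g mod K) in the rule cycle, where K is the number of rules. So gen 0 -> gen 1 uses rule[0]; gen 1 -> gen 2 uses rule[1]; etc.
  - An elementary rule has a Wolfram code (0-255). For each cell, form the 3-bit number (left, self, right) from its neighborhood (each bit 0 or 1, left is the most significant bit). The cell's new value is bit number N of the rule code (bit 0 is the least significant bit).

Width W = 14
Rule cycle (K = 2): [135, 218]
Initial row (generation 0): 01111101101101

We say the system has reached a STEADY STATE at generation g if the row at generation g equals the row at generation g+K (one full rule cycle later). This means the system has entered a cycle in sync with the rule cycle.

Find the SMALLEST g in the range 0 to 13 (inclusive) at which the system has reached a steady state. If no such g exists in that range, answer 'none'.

Gen 0: 01111101101101
Gen 1 (rule 135): 10111000000001
Gen 2 (rule 218): 00111100000010
Gen 3 (rule 135): 11011001111110
Gen 4 (rule 218): 11011111111111
Gen 5 (rule 135): 00001111111110
Gen 6 (rule 218): 00011111111111
Gen 7 (rule 135): 11101111111110
Gen 8 (rule 218): 11101111111111
Gen 9 (rule 135): 01000111111110
Gen 10 (rule 218): 10101111111111
Gen 11 (rule 135): 10100111111110
Gen 12 (rule 218): 00011111111111
Gen 13 (rule 135): 11101111111110
Gen 14 (rule 218): 11101111111111
Gen 15 (rule 135): 01000111111110

Answer: none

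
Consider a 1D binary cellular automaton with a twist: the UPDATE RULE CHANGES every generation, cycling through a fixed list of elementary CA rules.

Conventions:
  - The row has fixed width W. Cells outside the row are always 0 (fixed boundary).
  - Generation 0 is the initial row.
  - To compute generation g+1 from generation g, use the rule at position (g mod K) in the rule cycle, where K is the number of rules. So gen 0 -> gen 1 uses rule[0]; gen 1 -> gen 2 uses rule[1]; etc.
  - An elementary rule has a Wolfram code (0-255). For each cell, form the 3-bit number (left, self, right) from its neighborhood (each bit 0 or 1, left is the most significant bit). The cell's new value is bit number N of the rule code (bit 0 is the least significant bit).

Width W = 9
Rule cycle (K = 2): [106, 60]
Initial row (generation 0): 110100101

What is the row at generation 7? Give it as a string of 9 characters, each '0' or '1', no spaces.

Answer: 101111101

Derivation:
Gen 0: 110100101
Gen 1 (rule 106): 111001010
Gen 2 (rule 60): 100101111
Gen 3 (rule 106): 001011001
Gen 4 (rule 60): 001110101
Gen 5 (rule 106): 011011010
Gen 6 (rule 60): 010110111
Gen 7 (rule 106): 101111101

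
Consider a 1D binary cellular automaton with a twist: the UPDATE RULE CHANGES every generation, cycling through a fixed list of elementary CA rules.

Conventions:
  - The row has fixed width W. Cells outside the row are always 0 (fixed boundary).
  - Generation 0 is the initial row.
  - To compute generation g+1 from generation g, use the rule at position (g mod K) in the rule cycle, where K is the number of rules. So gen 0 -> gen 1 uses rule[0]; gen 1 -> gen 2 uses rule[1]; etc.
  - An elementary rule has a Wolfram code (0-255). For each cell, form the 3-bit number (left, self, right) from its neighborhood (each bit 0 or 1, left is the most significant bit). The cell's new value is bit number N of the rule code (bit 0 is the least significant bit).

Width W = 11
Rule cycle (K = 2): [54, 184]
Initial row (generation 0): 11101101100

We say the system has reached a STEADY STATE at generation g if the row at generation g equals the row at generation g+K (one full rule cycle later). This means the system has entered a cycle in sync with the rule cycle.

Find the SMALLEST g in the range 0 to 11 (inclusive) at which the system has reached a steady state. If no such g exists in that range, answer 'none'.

Answer: none

Derivation:
Gen 0: 11101101100
Gen 1 (rule 54): 00010010010
Gen 2 (rule 184): 00001001001
Gen 3 (rule 54): 00011111111
Gen 4 (rule 184): 00011111110
Gen 5 (rule 54): 00100000001
Gen 6 (rule 184): 00010000000
Gen 7 (rule 54): 00111000000
Gen 8 (rule 184): 00110100000
Gen 9 (rule 54): 01001110000
Gen 10 (rule 184): 00101101000
Gen 11 (rule 54): 01110011100
Gen 12 (rule 184): 01101011010
Gen 13 (rule 54): 10011100111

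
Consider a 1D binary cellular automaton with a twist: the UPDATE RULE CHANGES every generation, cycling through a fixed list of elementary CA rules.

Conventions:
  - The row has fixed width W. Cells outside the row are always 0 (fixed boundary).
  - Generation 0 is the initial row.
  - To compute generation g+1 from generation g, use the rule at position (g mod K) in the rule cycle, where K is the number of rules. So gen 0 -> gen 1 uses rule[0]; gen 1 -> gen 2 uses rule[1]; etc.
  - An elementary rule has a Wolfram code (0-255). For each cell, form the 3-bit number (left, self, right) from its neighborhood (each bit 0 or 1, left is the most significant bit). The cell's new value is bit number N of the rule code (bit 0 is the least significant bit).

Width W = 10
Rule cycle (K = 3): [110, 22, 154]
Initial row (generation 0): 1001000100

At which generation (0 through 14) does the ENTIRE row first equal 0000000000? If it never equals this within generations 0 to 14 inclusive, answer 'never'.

Gen 0: 1001000100
Gen 1 (rule 110): 1011001100
Gen 2 (rule 22): 1000110010
Gen 3 (rule 154): 0101101101
Gen 4 (rule 110): 1111111111
Gen 5 (rule 22): 0000000000
Gen 6 (rule 154): 0000000000
Gen 7 (rule 110): 0000000000
Gen 8 (rule 22): 0000000000
Gen 9 (rule 154): 0000000000
Gen 10 (rule 110): 0000000000
Gen 11 (rule 22): 0000000000
Gen 12 (rule 154): 0000000000
Gen 13 (rule 110): 0000000000
Gen 14 (rule 22): 0000000000

Answer: 5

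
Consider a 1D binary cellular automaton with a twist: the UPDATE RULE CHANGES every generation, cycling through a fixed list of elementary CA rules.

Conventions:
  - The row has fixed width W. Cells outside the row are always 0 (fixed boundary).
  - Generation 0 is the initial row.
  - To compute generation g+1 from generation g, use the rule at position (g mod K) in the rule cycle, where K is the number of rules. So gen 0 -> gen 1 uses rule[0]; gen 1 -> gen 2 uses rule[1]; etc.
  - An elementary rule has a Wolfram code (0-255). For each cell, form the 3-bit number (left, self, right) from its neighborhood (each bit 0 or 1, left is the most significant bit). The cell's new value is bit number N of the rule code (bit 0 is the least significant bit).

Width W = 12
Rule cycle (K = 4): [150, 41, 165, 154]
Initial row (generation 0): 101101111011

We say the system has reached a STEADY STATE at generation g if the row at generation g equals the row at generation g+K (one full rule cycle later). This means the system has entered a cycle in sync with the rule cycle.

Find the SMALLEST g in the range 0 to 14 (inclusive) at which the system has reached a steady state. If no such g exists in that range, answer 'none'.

Answer: none

Derivation:
Gen 0: 101101111011
Gen 1 (rule 150): 100000110000
Gen 2 (rule 41): 001110100111
Gen 3 (rule 165): 100101100010
Gen 4 (rule 154): 011001010101
Gen 5 (rule 150): 100111010101
Gen 6 (rule 41): 000100101010
Gen 7 (rule 165): 110100111110
Gen 8 (rule 154): 100011111101
Gen 9 (rule 150): 110101111001
Gen 10 (rule 41): 101011000000
Gen 11 (rule 165): 111100011111
Gen 12 (rule 154): 111010111110
Gen 13 (rule 150): 010010011101
Gen 14 (rule 41): 000000010010
Gen 15 (rule 165): 111111010010
Gen 16 (rule 154): 111110001101
Gen 17 (rule 150): 011101010001
Gen 18 (rule 41): 010010100100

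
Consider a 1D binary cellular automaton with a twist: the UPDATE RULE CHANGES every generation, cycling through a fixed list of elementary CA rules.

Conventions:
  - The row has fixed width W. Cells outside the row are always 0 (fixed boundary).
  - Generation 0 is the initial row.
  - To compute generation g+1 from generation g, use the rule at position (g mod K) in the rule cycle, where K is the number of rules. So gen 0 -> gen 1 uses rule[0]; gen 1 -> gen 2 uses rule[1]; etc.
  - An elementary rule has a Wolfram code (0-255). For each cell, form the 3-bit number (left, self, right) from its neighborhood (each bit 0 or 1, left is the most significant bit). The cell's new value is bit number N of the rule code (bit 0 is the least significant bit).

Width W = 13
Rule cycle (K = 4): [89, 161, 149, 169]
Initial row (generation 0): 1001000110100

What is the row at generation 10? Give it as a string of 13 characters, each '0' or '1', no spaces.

Gen 0: 1001000110100
Gen 1 (rule 89): 0100110110011
Gen 2 (rule 161): 0000001000000
Gen 3 (rule 149): 1111101111111
Gen 4 (rule 169): 1111011111110
Gen 5 (rule 89): 1001010000011
Gen 6 (rule 161): 0000100111000
Gen 7 (rule 149): 1110110010111
Gen 8 (rule 169): 1101100001110
Gen 9 (rule 89): 1101111101011
Gen 10 (rule 161): 0010111010100

Answer: 0010111010100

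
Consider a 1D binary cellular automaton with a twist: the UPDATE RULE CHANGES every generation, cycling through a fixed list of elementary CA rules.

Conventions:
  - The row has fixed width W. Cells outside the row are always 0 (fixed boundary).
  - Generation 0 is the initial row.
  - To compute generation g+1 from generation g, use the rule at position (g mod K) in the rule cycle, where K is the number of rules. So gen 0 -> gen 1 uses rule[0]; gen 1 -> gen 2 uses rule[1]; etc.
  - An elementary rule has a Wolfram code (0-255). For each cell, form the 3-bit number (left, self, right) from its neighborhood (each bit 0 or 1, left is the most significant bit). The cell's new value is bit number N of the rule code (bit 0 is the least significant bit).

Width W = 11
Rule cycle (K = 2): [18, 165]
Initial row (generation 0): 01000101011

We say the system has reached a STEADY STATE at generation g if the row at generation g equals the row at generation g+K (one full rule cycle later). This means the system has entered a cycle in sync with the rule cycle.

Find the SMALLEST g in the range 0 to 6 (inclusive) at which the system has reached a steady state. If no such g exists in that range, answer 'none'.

Gen 0: 01000101011
Gen 1 (rule 18): 10101000000
Gen 2 (rule 165): 11111011111
Gen 3 (rule 18): 00000000000
Gen 4 (rule 165): 11111111111
Gen 5 (rule 18): 00000000000
Gen 6 (rule 165): 11111111111
Gen 7 (rule 18): 00000000000
Gen 8 (rule 165): 11111111111

Answer: 3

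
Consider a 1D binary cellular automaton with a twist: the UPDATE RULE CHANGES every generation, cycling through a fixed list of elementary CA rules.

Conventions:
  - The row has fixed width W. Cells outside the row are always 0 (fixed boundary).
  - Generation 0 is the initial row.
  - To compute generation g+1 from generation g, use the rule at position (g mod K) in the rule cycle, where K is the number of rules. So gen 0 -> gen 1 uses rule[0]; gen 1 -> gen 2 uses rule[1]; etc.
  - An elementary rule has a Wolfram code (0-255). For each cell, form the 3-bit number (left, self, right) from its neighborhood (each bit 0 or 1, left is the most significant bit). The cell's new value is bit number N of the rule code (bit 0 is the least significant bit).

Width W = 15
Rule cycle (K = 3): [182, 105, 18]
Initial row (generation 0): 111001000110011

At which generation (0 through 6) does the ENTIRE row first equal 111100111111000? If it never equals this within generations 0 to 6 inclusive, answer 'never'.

Answer: 4

Derivation:
Gen 0: 111001000110011
Gen 1 (rule 182): 010111101001100
Gen 2 (rule 105): 001100110001101
Gen 3 (rule 18): 010011001010000
Gen 4 (rule 182): 111100111111000
Gen 5 (rule 105): 100100100001011
Gen 6 (rule 18): 011011010010000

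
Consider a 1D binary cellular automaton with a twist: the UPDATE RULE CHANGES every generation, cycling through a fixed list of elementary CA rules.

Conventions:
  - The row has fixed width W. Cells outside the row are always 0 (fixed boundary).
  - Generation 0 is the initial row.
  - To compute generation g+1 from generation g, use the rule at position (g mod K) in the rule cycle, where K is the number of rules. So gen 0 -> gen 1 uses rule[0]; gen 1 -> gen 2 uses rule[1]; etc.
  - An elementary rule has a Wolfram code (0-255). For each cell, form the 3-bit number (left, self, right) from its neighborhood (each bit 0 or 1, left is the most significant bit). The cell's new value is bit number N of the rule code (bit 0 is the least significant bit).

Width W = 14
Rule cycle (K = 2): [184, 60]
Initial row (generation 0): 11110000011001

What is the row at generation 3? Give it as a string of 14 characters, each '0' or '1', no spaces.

Answer: 01011010011101

Derivation:
Gen 0: 11110000011001
Gen 1 (rule 184): 11101000010100
Gen 2 (rule 60): 10011100011110
Gen 3 (rule 184): 01011010011101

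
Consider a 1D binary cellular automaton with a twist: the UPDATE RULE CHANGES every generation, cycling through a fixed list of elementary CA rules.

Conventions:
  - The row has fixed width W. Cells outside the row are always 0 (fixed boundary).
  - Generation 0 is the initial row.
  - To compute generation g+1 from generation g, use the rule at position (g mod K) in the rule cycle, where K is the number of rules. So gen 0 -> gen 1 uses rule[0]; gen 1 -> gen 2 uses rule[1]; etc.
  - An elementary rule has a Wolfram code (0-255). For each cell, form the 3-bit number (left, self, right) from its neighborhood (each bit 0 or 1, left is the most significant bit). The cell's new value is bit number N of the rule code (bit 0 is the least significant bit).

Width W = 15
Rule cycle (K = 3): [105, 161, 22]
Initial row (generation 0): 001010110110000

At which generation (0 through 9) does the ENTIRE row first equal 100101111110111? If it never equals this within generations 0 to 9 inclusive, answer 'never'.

Answer: 1

Derivation:
Gen 0: 001010110110000
Gen 1 (rule 105): 100101111110111
Gen 2 (rule 161): 000010111101010
Gen 3 (rule 22): 000110000001011
Gen 4 (rule 105): 110110111100111
Gen 5 (rule 161): 001001011000010
Gen 6 (rule 22): 011111000100111
Gen 7 (rule 105): 010001010000101
Gen 8 (rule 161): 000100100110010
Gen 9 (rule 22): 001111111001111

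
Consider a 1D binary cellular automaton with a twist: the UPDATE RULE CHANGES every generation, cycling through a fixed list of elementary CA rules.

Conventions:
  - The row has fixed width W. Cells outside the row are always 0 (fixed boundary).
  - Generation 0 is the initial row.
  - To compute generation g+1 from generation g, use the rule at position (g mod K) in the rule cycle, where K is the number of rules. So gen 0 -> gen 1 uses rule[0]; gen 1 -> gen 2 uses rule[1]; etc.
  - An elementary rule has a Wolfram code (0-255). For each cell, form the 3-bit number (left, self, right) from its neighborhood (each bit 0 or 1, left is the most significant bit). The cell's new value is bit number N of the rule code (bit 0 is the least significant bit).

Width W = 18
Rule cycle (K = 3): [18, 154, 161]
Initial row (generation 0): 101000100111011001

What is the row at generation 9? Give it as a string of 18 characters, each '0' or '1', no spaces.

Gen 0: 101000100111011001
Gen 1 (rule 18): 000101011000000110
Gen 2 (rule 154): 001000010100001101
Gen 3 (rule 161): 100011001001100010
Gen 4 (rule 18): 010100110110010101
Gen 5 (rule 154): 100011100101100000
Gen 6 (rule 161): 001001000010001111
Gen 7 (rule 18): 010110100101010000
Gen 8 (rule 154): 100100011000001000
Gen 9 (rule 161): 000001000011100011

Answer: 000001000011100011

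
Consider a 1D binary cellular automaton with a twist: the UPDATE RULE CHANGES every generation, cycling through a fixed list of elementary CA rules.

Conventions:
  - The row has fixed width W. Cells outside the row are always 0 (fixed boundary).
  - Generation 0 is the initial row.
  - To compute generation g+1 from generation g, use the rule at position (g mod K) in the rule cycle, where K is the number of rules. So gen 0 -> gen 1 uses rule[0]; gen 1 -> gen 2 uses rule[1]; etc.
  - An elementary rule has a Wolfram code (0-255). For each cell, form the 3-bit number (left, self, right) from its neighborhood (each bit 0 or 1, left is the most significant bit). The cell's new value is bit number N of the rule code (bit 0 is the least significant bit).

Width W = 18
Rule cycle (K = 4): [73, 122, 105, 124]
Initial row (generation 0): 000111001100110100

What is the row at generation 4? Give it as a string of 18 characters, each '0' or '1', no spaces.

Answer: 111111110000001110

Derivation:
Gen 0: 000111001100110100
Gen 1 (rule 73): 110101001100110001
Gen 2 (rule 122): 111010111111111010
Gen 3 (rule 105): 101101100000001100
Gen 4 (rule 124): 111111110000001110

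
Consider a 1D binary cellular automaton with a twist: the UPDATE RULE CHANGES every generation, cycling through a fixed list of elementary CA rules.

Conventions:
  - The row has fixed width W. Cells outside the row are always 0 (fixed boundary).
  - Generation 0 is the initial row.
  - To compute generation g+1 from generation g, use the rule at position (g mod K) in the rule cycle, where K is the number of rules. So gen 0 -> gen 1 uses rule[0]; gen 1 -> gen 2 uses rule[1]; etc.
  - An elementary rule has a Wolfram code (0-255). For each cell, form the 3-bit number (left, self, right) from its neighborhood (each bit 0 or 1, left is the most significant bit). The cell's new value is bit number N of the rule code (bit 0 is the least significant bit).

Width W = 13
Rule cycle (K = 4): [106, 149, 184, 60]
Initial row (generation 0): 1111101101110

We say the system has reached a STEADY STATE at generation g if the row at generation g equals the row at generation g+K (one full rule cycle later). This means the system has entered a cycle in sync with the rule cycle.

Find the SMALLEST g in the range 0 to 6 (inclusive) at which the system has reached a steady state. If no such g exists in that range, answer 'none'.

Answer: none

Derivation:
Gen 0: 1111101101110
Gen 1 (rule 106): 1000111111010
Gen 2 (rule 149): 1110011110011
Gen 3 (rule 184): 1101011101010
Gen 4 (rule 60): 1011110011111
Gen 5 (rule 106): 0110010110001
Gen 6 (rule 149): 0001010001101
Gen 7 (rule 184): 0000101001010
Gen 8 (rule 60): 0000111101111
Gen 9 (rule 106): 0001100111001
Gen 10 (rule 149): 1100010010101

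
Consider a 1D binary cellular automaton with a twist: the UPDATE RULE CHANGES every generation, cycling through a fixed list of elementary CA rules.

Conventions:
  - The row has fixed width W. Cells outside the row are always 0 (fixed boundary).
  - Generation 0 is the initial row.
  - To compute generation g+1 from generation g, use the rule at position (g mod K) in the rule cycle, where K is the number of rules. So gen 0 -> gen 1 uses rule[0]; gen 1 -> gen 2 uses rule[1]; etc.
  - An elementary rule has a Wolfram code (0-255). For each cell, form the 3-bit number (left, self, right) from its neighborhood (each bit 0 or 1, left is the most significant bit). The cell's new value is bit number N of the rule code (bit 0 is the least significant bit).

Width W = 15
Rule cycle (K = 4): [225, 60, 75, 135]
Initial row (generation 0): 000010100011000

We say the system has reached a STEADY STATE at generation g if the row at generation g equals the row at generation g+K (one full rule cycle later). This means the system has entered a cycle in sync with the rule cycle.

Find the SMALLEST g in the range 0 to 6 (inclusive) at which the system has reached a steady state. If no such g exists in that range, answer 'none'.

Gen 0: 000010100011000
Gen 1 (rule 225): 111001001001011
Gen 2 (rule 60): 100101101101110
Gen 3 (rule 75): 001001101101010
Gen 4 (rule 135): 111010000001010
Gen 5 (rule 225): 011100111100100
Gen 6 (rule 60): 010010100010110
Gen 7 (rule 75): 100100001100110
Gen 8 (rule 135): 101101110001000
Gen 9 (rule 225): 010110110100011
Gen 10 (rule 60): 011101101110010

Answer: none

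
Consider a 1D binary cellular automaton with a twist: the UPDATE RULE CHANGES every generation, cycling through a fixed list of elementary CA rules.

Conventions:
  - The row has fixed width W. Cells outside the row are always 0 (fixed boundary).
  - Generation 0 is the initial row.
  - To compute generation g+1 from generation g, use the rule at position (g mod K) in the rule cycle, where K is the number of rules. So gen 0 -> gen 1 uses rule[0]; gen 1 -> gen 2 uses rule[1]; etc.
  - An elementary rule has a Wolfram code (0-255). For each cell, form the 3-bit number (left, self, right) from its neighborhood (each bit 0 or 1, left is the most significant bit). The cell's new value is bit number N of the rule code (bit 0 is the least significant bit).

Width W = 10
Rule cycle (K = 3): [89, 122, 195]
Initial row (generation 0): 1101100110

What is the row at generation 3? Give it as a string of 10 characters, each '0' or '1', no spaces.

Answer: 0111001100

Derivation:
Gen 0: 1101100110
Gen 1 (rule 89): 1101110111
Gen 2 (rule 122): 1111011101
Gen 3 (rule 195): 0111001100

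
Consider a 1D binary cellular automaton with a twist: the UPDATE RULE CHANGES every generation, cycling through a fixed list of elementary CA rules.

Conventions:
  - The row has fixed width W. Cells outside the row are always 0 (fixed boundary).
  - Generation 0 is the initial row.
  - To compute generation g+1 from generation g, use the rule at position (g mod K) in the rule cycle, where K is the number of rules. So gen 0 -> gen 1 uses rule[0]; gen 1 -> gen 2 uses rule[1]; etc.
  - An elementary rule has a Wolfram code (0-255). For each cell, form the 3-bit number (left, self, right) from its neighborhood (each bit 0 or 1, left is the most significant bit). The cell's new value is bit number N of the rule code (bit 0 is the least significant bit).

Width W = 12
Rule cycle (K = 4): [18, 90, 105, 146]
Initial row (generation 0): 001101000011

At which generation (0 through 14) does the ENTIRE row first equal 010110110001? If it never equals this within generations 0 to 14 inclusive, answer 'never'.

Gen 0: 001101000011
Gen 1 (rule 18): 010000100100
Gen 2 (rule 90): 101001011010
Gen 3 (rule 105): 010000111100
Gen 4 (rule 146): 101001011010
Gen 5 (rule 18): 000110000001
Gen 6 (rule 90): 001111000010
Gen 7 (rule 105): 101001011000
Gen 8 (rule 146): 000110000100
Gen 9 (rule 18): 001001001010
Gen 10 (rule 90): 010110110001
Gen 11 (rule 105): 001111110100
Gen 12 (rule 146): 010111100010
Gen 13 (rule 18): 100000010101
Gen 14 (rule 90): 010000100000

Answer: 10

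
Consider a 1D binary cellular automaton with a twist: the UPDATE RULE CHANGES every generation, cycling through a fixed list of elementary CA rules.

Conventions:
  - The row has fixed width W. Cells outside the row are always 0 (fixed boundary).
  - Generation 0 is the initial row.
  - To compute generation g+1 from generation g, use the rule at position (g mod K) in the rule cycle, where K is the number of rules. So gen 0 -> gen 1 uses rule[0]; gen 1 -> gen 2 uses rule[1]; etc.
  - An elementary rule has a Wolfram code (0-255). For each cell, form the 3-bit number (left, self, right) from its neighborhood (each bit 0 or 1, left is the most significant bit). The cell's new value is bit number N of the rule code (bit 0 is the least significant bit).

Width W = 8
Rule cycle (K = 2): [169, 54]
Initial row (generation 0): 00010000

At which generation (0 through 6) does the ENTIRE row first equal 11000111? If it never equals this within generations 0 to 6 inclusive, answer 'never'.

Gen 0: 00010000
Gen 1 (rule 169): 11000111
Gen 2 (rule 54): 00101000
Gen 3 (rule 169): 10010011
Gen 4 (rule 54): 11111100
Gen 5 (rule 169): 11111001
Gen 6 (rule 54): 00000111

Answer: 1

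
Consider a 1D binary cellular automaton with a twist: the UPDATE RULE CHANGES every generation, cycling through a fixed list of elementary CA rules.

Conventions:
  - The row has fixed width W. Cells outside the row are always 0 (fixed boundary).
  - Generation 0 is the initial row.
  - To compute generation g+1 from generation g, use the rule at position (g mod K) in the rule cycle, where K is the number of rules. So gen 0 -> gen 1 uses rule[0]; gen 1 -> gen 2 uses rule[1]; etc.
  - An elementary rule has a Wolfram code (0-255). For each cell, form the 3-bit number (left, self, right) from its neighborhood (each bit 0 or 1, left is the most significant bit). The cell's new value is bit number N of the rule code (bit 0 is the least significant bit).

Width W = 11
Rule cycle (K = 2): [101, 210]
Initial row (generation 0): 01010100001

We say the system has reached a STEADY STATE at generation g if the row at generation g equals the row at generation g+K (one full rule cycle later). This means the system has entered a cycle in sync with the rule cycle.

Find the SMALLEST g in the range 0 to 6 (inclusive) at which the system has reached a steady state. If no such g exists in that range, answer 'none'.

Answer: none

Derivation:
Gen 0: 01010100001
Gen 1 (rule 101): 01111101101
Gen 2 (rule 210): 10111100100
Gen 3 (rule 101): 11000100101
Gen 4 (rule 210): 01101011000
Gen 5 (rule 101): 00111101011
Gen 6 (rule 210): 01011100001
Gen 7 (rule 101): 01100101101
Gen 8 (rule 210): 10111000100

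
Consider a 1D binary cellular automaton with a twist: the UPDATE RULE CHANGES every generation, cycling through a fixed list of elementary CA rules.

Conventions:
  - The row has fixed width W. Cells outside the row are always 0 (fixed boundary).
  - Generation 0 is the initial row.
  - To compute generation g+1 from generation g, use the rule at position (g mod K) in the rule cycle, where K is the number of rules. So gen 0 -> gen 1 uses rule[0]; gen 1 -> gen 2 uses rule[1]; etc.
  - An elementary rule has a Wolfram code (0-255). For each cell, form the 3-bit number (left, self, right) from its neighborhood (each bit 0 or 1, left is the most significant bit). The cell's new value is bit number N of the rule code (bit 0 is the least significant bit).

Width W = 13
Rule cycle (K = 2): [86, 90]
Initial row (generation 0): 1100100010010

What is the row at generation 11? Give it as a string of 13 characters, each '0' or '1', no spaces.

Answer: 0101001111100

Derivation:
Gen 0: 1100100010010
Gen 1 (rule 86): 0111110111111
Gen 2 (rule 90): 1100010100001
Gen 3 (rule 86): 0110110110011
Gen 4 (rule 90): 1110110111111
Gen 5 (rule 86): 0010010000001
Gen 6 (rule 90): 0101101000010
Gen 7 (rule 86): 1100101100111
Gen 8 (rule 90): 1111001111101
Gen 9 (rule 86): 0001110000101
Gen 10 (rule 90): 0011011001000
Gen 11 (rule 86): 0101001111100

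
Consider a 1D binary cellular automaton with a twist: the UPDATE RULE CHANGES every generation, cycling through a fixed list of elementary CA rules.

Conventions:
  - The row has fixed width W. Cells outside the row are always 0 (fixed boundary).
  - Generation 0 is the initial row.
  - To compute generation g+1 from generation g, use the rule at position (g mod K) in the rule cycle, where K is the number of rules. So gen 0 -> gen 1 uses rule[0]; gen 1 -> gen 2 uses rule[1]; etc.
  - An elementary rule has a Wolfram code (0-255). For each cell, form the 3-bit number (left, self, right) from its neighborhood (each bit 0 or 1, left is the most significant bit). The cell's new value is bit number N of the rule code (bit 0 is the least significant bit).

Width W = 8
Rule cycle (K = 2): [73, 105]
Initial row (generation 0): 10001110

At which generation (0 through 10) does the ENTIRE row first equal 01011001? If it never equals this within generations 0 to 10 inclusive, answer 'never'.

Answer: never

Derivation:
Gen 0: 10001110
Gen 1 (rule 73): 00101010
Gen 2 (rule 105): 10010100
Gen 3 (rule 73): 00000001
Gen 4 (rule 105): 11111100
Gen 5 (rule 73): 10000101
Gen 6 (rule 105): 00110010
Gen 7 (rule 73): 10110000
Gen 8 (rule 105): 01110111
Gen 9 (rule 73): 01010101
Gen 10 (rule 105): 00101010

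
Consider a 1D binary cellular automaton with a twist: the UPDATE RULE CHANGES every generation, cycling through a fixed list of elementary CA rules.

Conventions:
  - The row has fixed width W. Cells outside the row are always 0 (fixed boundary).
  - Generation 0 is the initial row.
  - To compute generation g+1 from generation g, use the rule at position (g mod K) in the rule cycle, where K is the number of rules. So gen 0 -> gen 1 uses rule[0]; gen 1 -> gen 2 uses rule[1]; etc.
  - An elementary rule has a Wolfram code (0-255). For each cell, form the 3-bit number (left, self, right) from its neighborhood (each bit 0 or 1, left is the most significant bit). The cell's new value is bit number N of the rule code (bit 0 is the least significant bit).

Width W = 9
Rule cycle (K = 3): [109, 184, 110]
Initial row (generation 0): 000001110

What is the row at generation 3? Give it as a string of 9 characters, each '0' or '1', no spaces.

Answer: 101111111

Derivation:
Gen 0: 000001110
Gen 1 (rule 109): 111101010
Gen 2 (rule 184): 111010101
Gen 3 (rule 110): 101111111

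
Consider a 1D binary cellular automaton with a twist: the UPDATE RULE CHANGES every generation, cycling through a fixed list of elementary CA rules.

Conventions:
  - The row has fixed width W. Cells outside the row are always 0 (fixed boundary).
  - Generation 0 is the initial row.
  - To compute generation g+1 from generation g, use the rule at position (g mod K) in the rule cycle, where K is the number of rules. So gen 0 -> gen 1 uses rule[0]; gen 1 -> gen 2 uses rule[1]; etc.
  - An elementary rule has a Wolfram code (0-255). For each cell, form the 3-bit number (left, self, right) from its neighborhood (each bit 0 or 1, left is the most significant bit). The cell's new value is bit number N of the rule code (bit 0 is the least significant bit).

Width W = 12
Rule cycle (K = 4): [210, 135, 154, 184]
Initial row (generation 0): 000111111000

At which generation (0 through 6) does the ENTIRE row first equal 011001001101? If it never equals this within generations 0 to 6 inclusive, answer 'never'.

Answer: never

Derivation:
Gen 0: 000111111000
Gen 1 (rule 210): 001011111100
Gen 2 (rule 135): 111001111001
Gen 3 (rule 154): 110111110110
Gen 4 (rule 184): 101111101101
Gen 5 (rule 210): 000111100100
Gen 6 (rule 135): 111011001101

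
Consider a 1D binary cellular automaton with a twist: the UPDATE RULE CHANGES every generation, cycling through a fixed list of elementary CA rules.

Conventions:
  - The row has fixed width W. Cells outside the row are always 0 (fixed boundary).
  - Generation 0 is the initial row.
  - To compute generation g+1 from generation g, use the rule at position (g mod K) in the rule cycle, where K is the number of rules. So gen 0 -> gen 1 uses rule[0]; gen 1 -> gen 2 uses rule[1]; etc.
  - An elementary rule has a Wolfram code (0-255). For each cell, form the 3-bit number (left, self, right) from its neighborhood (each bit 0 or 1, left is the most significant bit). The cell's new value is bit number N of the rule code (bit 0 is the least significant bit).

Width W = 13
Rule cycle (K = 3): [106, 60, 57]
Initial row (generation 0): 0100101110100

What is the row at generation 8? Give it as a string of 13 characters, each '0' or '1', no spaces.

Gen 0: 0100101110100
Gen 1 (rule 106): 1001011011000
Gen 2 (rule 60): 1101110110100
Gen 3 (rule 57): 1011001101011
Gen 4 (rule 106): 0111011110111
Gen 5 (rule 60): 0100110001100
Gen 6 (rule 57): 0010101101011
Gen 7 (rule 106): 0101011110111
Gen 8 (rule 60): 0111110001100

Answer: 0111110001100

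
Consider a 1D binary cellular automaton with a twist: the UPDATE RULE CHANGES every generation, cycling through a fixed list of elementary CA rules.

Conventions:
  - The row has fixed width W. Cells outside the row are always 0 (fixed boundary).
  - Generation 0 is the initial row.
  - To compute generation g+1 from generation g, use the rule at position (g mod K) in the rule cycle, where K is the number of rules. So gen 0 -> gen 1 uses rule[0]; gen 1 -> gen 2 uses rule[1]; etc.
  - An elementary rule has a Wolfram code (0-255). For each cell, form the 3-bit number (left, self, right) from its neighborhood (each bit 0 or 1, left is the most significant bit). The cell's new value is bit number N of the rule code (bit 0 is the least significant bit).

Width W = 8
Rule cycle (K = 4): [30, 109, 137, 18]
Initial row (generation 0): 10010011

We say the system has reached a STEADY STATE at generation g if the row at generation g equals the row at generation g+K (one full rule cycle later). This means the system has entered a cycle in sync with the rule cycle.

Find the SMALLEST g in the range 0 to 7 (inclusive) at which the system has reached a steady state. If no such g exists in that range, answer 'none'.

Answer: 7

Derivation:
Gen 0: 10010011
Gen 1 (rule 30): 11111110
Gen 2 (rule 109): 10000010
Gen 3 (rule 137): 00111000
Gen 4 (rule 18): 01000100
Gen 5 (rule 30): 11101110
Gen 6 (rule 109): 10111010
Gen 7 (rule 137): 00110000
Gen 8 (rule 18): 01001000
Gen 9 (rule 30): 11111100
Gen 10 (rule 109): 10000101
Gen 11 (rule 137): 00110000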